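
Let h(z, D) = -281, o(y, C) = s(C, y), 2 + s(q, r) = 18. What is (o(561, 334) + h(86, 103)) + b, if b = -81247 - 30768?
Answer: -112280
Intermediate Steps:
s(q, r) = 16 (s(q, r) = -2 + 18 = 16)
o(y, C) = 16
b = -112015
(o(561, 334) + h(86, 103)) + b = (16 - 281) - 112015 = -265 - 112015 = -112280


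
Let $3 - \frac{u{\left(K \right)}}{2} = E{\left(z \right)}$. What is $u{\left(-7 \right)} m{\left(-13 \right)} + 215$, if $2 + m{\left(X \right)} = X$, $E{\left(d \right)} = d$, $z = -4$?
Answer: $5$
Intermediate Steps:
$m{\left(X \right)} = -2 + X$
$u{\left(K \right)} = 14$ ($u{\left(K \right)} = 6 - -8 = 6 + 8 = 14$)
$u{\left(-7 \right)} m{\left(-13 \right)} + 215 = 14 \left(-2 - 13\right) + 215 = 14 \left(-15\right) + 215 = -210 + 215 = 5$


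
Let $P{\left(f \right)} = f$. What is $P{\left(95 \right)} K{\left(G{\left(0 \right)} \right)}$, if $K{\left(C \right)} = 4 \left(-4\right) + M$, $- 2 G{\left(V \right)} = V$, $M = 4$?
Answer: $-1140$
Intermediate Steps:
$G{\left(V \right)} = - \frac{V}{2}$
$K{\left(C \right)} = -12$ ($K{\left(C \right)} = 4 \left(-4\right) + 4 = -16 + 4 = -12$)
$P{\left(95 \right)} K{\left(G{\left(0 \right)} \right)} = 95 \left(-12\right) = -1140$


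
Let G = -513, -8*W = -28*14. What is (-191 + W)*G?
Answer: 72846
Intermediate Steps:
W = 49 (W = -(-7)*14/2 = -1/8*(-392) = 49)
(-191 + W)*G = (-191 + 49)*(-513) = -142*(-513) = 72846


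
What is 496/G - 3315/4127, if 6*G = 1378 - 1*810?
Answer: 1299879/293017 ≈ 4.4362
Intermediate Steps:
G = 284/3 (G = (1378 - 1*810)/6 = (1378 - 810)/6 = (⅙)*568 = 284/3 ≈ 94.667)
496/G - 3315/4127 = 496/(284/3) - 3315/4127 = 496*(3/284) - 3315*1/4127 = 372/71 - 3315/4127 = 1299879/293017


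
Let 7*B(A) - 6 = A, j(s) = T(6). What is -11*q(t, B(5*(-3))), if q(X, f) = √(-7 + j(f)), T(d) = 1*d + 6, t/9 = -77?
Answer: -11*√5 ≈ -24.597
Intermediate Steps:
t = -693 (t = 9*(-77) = -693)
T(d) = 6 + d (T(d) = d + 6 = 6 + d)
j(s) = 12 (j(s) = 6 + 6 = 12)
B(A) = 6/7 + A/7
q(X, f) = √5 (q(X, f) = √(-7 + 12) = √5)
-11*q(t, B(5*(-3))) = -11*√5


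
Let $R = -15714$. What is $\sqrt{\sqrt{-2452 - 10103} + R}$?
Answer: $3 \sqrt{-1746 + i \sqrt{155}} \approx 0.44692 + 125.36 i$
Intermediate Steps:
$\sqrt{\sqrt{-2452 - 10103} + R} = \sqrt{\sqrt{-2452 - 10103} - 15714} = \sqrt{\sqrt{-12555} - 15714} = \sqrt{9 i \sqrt{155} - 15714} = \sqrt{-15714 + 9 i \sqrt{155}}$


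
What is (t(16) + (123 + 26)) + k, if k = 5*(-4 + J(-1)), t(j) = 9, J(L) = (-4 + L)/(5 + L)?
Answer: 527/4 ≈ 131.75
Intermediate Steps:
J(L) = (-4 + L)/(5 + L)
k = -105/4 (k = 5*(-4 + (-4 - 1)/(5 - 1)) = 5*(-4 - 5/4) = 5*(-21/4) = -105/4 ≈ -26.250)
(t(16) + (123 + 26)) + k = (9 + (123 + 26)) - 105/4 = (9 + 149) - 105/4 = 158 - 105/4 = 527/4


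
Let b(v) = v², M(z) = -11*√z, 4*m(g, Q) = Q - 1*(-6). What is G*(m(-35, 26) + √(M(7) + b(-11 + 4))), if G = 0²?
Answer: 0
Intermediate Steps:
m(g, Q) = 3/2 + Q/4 (m(g, Q) = (Q - 1*(-6))/4 = (Q + 6)/4 = (6 + Q)/4 = 3/2 + Q/4)
G = 0
G*(m(-35, 26) + √(M(7) + b(-11 + 4))) = 0*((3/2 + (¼)*26) + √(-11*√7 + (-11 + 4)²)) = 0*((3/2 + 13/2) + √(-11*√7 + (-7)²)) = 0*(8 + √(-11*√7 + 49)) = 0*(8 + √(49 - 11*√7)) = 0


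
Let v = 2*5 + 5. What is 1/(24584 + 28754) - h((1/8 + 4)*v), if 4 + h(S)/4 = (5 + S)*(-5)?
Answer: 36096492/26669 ≈ 1353.5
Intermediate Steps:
v = 15 (v = 10 + 5 = 15)
h(S) = -116 - 20*S (h(S) = -16 + 4*((5 + S)*(-5)) = -16 + 4*(-25 - 5*S) = -16 + (-100 - 20*S) = -116 - 20*S)
1/(24584 + 28754) - h((1/8 + 4)*v) = 1/(24584 + 28754) - (-116 - 20*(1/8 + 4)*15) = 1/53338 - (-116 - 20*(1/8 + 4)*15) = 1/53338 - (-116 - 165*15/2) = 1/53338 - (-116 - 20*495/8) = 1/53338 - (-116 - 2475/2) = 1/53338 - 1*(-2707/2) = 1/53338 + 2707/2 = 36096492/26669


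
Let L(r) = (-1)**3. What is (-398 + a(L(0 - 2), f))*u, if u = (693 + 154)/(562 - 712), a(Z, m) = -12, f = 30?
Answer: 34727/15 ≈ 2315.1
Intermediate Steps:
L(r) = -1
u = -847/150 (u = 847/(-150) = 847*(-1/150) = -847/150 ≈ -5.6467)
(-398 + a(L(0 - 2), f))*u = (-398 - 12)*(-847/150) = -410*(-847/150) = 34727/15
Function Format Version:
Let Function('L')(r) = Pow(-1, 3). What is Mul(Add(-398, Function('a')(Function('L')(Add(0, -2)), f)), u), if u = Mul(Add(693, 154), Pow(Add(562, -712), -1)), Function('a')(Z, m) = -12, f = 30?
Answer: Rational(34727, 15) ≈ 2315.1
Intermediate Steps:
Function('L')(r) = -1
u = Rational(-847, 150) (u = Mul(847, Pow(-150, -1)) = Mul(847, Rational(-1, 150)) = Rational(-847, 150) ≈ -5.6467)
Mul(Add(-398, Function('a')(Function('L')(Add(0, -2)), f)), u) = Mul(Add(-398, -12), Rational(-847, 150)) = Mul(-410, Rational(-847, 150)) = Rational(34727, 15)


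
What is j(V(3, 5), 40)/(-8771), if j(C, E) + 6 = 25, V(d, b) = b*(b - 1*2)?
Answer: -19/8771 ≈ -0.0021662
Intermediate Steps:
V(d, b) = b*(-2 + b) (V(d, b) = b*(b - 2) = b*(-2 + b))
j(C, E) = 19 (j(C, E) = -6 + 25 = 19)
j(V(3, 5), 40)/(-8771) = 19/(-8771) = 19*(-1/8771) = -19/8771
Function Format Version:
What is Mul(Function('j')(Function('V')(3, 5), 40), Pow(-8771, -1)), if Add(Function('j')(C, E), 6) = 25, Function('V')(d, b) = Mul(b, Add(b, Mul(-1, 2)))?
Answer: Rational(-19, 8771) ≈ -0.0021662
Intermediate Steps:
Function('V')(d, b) = Mul(b, Add(-2, b)) (Function('V')(d, b) = Mul(b, Add(b, -2)) = Mul(b, Add(-2, b)))
Function('j')(C, E) = 19 (Function('j')(C, E) = Add(-6, 25) = 19)
Mul(Function('j')(Function('V')(3, 5), 40), Pow(-8771, -1)) = Mul(19, Pow(-8771, -1)) = Mul(19, Rational(-1, 8771)) = Rational(-19, 8771)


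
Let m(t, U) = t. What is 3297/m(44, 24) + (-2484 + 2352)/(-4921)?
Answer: 16230345/216524 ≈ 74.959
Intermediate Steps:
3297/m(44, 24) + (-2484 + 2352)/(-4921) = 3297/44 + (-2484 + 2352)/(-4921) = 3297*(1/44) - 132*(-1/4921) = 3297/44 + 132/4921 = 16230345/216524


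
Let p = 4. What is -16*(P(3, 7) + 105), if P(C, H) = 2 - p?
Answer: -1648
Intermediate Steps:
P(C, H) = -2 (P(C, H) = 2 - 1*4 = 2 - 4 = -2)
-16*(P(3, 7) + 105) = -16*(-2 + 105) = -16*103 = -1648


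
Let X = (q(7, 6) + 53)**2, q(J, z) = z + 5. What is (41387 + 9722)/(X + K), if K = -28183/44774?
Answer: 2288354366/183366121 ≈ 12.480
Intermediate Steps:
q(J, z) = 5 + z
K = -28183/44774 (K = -28183*1/44774 = -28183/44774 ≈ -0.62945)
X = 4096 (X = ((5 + 6) + 53)**2 = (11 + 53)**2 = 64**2 = 4096)
(41387 + 9722)/(X + K) = (41387 + 9722)/(4096 - 28183/44774) = 51109/(183366121/44774) = 51109*(44774/183366121) = 2288354366/183366121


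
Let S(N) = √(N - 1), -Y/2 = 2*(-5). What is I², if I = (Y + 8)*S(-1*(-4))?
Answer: 2352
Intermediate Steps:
Y = 20 (Y = -4*(-5) = -2*(-10) = 20)
S(N) = √(-1 + N)
I = 28*√3 (I = (20 + 8)*√(-1 - 1*(-4)) = 28*√(-1 + 4) = 28*√3 ≈ 48.497)
I² = (28*√3)² = 2352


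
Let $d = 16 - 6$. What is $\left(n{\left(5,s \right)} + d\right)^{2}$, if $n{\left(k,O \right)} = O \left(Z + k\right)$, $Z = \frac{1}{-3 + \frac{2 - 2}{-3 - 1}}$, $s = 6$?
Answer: $1444$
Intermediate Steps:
$Z = - \frac{1}{3}$ ($Z = \frac{1}{-3 + \frac{0}{-4}} = \frac{1}{-3 + 0 \left(- \frac{1}{4}\right)} = \frac{1}{-3 + 0} = \frac{1}{-3} = - \frac{1}{3} \approx -0.33333$)
$d = 10$ ($d = 16 - 6 = 10$)
$n{\left(k,O \right)} = O \left(- \frac{1}{3} + k\right)$
$\left(n{\left(5,s \right)} + d\right)^{2} = \left(6 \left(- \frac{1}{3} + 5\right) + 10\right)^{2} = \left(6 \cdot \frac{14}{3} + 10\right)^{2} = \left(28 + 10\right)^{2} = 38^{2} = 1444$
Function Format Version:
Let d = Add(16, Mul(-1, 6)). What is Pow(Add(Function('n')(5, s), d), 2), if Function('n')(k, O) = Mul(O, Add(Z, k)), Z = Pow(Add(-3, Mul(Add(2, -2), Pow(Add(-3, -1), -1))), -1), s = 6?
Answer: 1444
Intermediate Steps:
Z = Rational(-1, 3) (Z = Pow(Add(-3, Mul(0, Pow(-4, -1))), -1) = Pow(Add(-3, Mul(0, Rational(-1, 4))), -1) = Pow(Add(-3, 0), -1) = Pow(-3, -1) = Rational(-1, 3) ≈ -0.33333)
d = 10 (d = Add(16, -6) = 10)
Function('n')(k, O) = Mul(O, Add(Rational(-1, 3), k))
Pow(Add(Function('n')(5, s), d), 2) = Pow(Add(Mul(6, Add(Rational(-1, 3), 5)), 10), 2) = Pow(Add(Mul(6, Rational(14, 3)), 10), 2) = Pow(Add(28, 10), 2) = Pow(38, 2) = 1444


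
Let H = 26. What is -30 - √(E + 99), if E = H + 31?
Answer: -30 - 2*√39 ≈ -42.490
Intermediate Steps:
E = 57 (E = 26 + 31 = 57)
-30 - √(E + 99) = -30 - √(57 + 99) = -30 - √156 = -30 - 2*√39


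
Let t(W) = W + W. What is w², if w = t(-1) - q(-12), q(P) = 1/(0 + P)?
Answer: 529/144 ≈ 3.6736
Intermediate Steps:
t(W) = 2*W
q(P) = 1/P
w = -23/12 (w = 2*(-1) - 1/(-12) = -2 - 1*(-1/12) = -2 + 1/12 = -23/12 ≈ -1.9167)
w² = (-23/12)² = 529/144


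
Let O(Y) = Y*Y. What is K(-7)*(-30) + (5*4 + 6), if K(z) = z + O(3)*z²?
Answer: -12994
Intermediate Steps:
O(Y) = Y²
K(z) = z + 9*z² (K(z) = z + 3²*z² = z + 9*z²)
K(-7)*(-30) + (5*4 + 6) = -7*(1 + 9*(-7))*(-30) + (5*4 + 6) = -7*(1 - 63)*(-30) + (20 + 6) = -7*(-62)*(-30) + 26 = 434*(-30) + 26 = -13020 + 26 = -12994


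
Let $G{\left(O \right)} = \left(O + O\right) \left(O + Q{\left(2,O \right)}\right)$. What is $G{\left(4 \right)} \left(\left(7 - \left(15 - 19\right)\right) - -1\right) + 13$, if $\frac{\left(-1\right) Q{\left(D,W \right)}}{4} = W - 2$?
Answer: $-371$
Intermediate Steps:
$Q{\left(D,W \right)} = 8 - 4 W$ ($Q{\left(D,W \right)} = - 4 \left(W - 2\right) = - 4 \left(-2 + W\right) = 8 - 4 W$)
$G{\left(O \right)} = 2 O \left(8 - 3 O\right)$ ($G{\left(O \right)} = \left(O + O\right) \left(O - \left(-8 + 4 O\right)\right) = 2 O \left(8 - 3 O\right)$)
$G{\left(4 \right)} \left(\left(7 - \left(15 - 19\right)\right) - -1\right) + 13 = 2 \cdot 4 \left(8 - 12\right) \left(\left(7 - \left(15 - 19\right)\right) - -1\right) + 13 = 2 \cdot 4 \left(8 - 12\right) \left(\left(7 - \left(15 - 19\right)\right) + 1\right) + 13 = 2 \cdot 4 \left(-4\right) \left(\left(7 - -4\right) + 1\right) + 13 = - 32 \left(\left(7 + 4\right) + 1\right) + 13 = - 32 \left(11 + 1\right) + 13 = \left(-32\right) 12 + 13 = -384 + 13 = -371$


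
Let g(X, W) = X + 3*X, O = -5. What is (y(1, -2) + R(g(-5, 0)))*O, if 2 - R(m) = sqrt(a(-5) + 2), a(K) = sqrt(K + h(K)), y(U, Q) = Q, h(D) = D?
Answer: 5*sqrt(2 + I*sqrt(10)) ≈ 8.4718 + 4.6659*I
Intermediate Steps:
a(K) = sqrt(2)*sqrt(K) (a(K) = sqrt(K + K) = sqrt(2*K) = sqrt(2)*sqrt(K))
g(X, W) = 4*X
R(m) = 2 - sqrt(2 + I*sqrt(10)) (R(m) = 2 - sqrt(sqrt(2)*sqrt(-5) + 2) = 2 - sqrt(sqrt(2)*(I*sqrt(5)) + 2) = 2 - sqrt(I*sqrt(10) + 2) = 2 - sqrt(2 + I*sqrt(10)))
(y(1, -2) + R(g(-5, 0)))*O = (-2 + (2 - sqrt(2 + I*sqrt(10))))*(-5) = -sqrt(2 + I*sqrt(10))*(-5) = 5*sqrt(2 + I*sqrt(10))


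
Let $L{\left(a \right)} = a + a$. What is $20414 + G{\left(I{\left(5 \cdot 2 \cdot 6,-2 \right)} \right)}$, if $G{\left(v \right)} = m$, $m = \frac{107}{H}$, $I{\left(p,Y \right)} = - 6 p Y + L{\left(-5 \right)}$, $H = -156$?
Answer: $\frac{3184477}{156} \approx 20413.0$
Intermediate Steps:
$L{\left(a \right)} = 2 a$
$I{\left(p,Y \right)} = -10 - 6 Y p$ ($I{\left(p,Y \right)} = - 6 p Y + 2 \left(-5\right) = - 6 Y p - 10 = -10 - 6 Y p$)
$m = - \frac{107}{156}$ ($m = \frac{107}{-156} = 107 \left(- \frac{1}{156}\right) = - \frac{107}{156} \approx -0.6859$)
$G{\left(v \right)} = - \frac{107}{156}$
$20414 + G{\left(I{\left(5 \cdot 2 \cdot 6,-2 \right)} \right)} = 20414 - \frac{107}{156} = \frac{3184477}{156}$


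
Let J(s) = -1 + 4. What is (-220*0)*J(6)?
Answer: 0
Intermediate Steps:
J(s) = 3
(-220*0)*J(6) = -220*0*3 = -44*0*3 = 0*3 = 0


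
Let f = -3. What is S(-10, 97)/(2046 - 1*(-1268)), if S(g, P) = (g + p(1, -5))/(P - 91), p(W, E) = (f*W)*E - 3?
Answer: 1/9942 ≈ 0.00010058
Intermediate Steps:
p(W, E) = -3 - 3*E*W (p(W, E) = (-3*W)*E - 3 = -3*E*W - 3 = -3 - 3*E*W)
S(g, P) = (12 + g)/(-91 + P) (S(g, P) = (g + (-3 - 3*(-5)*1))/(P - 91) = (g + (-3 + 15))/(-91 + P) = (g + 12)/(-91 + P) = (12 + g)/(-91 + P))
S(-10, 97)/(2046 - 1*(-1268)) = ((12 - 10)/(-91 + 97))/(2046 - 1*(-1268)) = (2/6)/(2046 + 1268) = ((⅙)*2)/3314 = (⅓)*(1/3314) = 1/9942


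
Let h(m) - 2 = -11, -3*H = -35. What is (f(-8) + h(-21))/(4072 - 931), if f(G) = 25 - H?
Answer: 13/9423 ≈ 0.0013796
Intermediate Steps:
H = 35/3 (H = -⅓*(-35) = 35/3 ≈ 11.667)
h(m) = -9 (h(m) = 2 - 11 = -9)
f(G) = 40/3 (f(G) = 25 - 1*35/3 = 25 - 35/3 = 40/3)
(f(-8) + h(-21))/(4072 - 931) = (40/3 - 9)/(4072 - 931) = (13/3)/3141 = (13/3)*(1/3141) = 13/9423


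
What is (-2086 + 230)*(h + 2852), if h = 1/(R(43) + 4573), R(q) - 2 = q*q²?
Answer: -222536130720/42041 ≈ -5.2933e+6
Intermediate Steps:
R(q) = 2 + q³ (R(q) = 2 + q*q² = 2 + q³)
h = 1/84082 (h = 1/((2 + 43³) + 4573) = 1/((2 + 79507) + 4573) = 1/(79509 + 4573) = 1/84082 ≈ 1.1893e-5)
(-2086 + 230)*(h + 2852) = (-2086 + 230)*(1/84082 + 2852) = -1856*239801865/84082 = -222536130720/42041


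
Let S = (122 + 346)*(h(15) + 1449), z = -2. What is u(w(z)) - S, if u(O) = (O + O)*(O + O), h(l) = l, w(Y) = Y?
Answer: -685136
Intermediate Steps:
u(O) = 4*O² (u(O) = (2*O)*(2*O) = 4*O²)
S = 685152 (S = (122 + 346)*(15 + 1449) = 468*1464 = 685152)
u(w(z)) - S = 4*(-2)² - 1*685152 = 4*4 - 685152 = 16 - 685152 = -685136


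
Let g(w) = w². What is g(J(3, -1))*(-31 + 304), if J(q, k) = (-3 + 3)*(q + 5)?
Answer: 0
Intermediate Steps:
J(q, k) = 0 (J(q, k) = 0*(5 + q) = 0)
g(J(3, -1))*(-31 + 304) = 0²*(-31 + 304) = 0*273 = 0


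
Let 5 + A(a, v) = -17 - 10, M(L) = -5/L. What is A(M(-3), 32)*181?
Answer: -5792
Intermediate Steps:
A(a, v) = -32 (A(a, v) = -5 + (-17 - 10) = -5 - 27 = -32)
A(M(-3), 32)*181 = -32*181 = -5792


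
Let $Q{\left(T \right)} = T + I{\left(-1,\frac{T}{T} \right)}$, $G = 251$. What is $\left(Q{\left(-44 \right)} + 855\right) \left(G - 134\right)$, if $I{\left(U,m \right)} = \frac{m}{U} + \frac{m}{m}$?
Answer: $94887$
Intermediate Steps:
$I{\left(U,m \right)} = 1 + \frac{m}{U}$ ($I{\left(U,m \right)} = \frac{m}{U} + 1 = 1 + \frac{m}{U}$)
$Q{\left(T \right)} = T$ ($Q{\left(T \right)} = T + \frac{-1 + \frac{T}{T}}{-1} = T - \left(-1 + 1\right) = T - 0 = T + 0 = T$)
$\left(Q{\left(-44 \right)} + 855\right) \left(G - 134\right) = \left(-44 + 855\right) \left(251 - 134\right) = 811 \cdot 117 = 94887$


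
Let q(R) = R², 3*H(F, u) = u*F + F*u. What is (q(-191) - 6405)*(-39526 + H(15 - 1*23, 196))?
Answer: -3660670264/3 ≈ -1.2202e+9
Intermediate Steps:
H(F, u) = 2*F*u/3 (H(F, u) = (u*F + F*u)/3 = (F*u + F*u)/3 = (2*F*u)/3 = 2*F*u/3)
(q(-191) - 6405)*(-39526 + H(15 - 1*23, 196)) = ((-191)² - 6405)*(-39526 + (⅔)*(15 - 1*23)*196) = (36481 - 6405)*(-39526 + (⅔)*(15 - 23)*196) = 30076*(-39526 + (⅔)*(-8)*196) = 30076*(-39526 - 3136/3) = 30076*(-121714/3) = -3660670264/3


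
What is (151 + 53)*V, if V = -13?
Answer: -2652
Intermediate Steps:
(151 + 53)*V = (151 + 53)*(-13) = 204*(-13) = -2652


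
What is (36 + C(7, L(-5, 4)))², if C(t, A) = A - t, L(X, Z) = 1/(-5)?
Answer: 20736/25 ≈ 829.44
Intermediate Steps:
L(X, Z) = -⅕
(36 + C(7, L(-5, 4)))² = (36 + (-⅕ - 1*7))² = (36 + (-⅕ - 7))² = (36 - 36/5)² = (144/5)² = 20736/25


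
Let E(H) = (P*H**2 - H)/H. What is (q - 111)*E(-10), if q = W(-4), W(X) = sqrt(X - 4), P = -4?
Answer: -4329 + 78*I*sqrt(2) ≈ -4329.0 + 110.31*I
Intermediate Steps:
W(X) = sqrt(-4 + X)
q = 2*I*sqrt(2) (q = sqrt(-4 - 4) = sqrt(-8) = 2*I*sqrt(2) ≈ 2.8284*I)
E(H) = (-H - 4*H**2)/H (E(H) = (-4*H**2 - H)/H = (-H - 4*H**2)/H)
(q - 111)*E(-10) = (2*I*sqrt(2) - 111)*(-1 - 4*(-10)) = (-111 + 2*I*sqrt(2))*(-1 + 40) = (-111 + 2*I*sqrt(2))*39 = -4329 + 78*I*sqrt(2)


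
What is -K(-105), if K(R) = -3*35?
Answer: 105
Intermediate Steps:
K(R) = -105
-K(-105) = -1*(-105) = 105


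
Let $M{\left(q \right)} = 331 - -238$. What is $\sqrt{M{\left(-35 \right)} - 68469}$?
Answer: $10 i \sqrt{679} \approx 260.58 i$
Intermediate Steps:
$M{\left(q \right)} = 569$ ($M{\left(q \right)} = 331 + 238 = 569$)
$\sqrt{M{\left(-35 \right)} - 68469} = \sqrt{569 - 68469} = \sqrt{-67900} = 10 i \sqrt{679}$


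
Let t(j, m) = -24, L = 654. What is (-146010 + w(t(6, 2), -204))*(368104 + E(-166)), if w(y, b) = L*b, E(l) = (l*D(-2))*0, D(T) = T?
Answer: -102857828304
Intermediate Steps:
E(l) = 0 (E(l) = (l*(-2))*0 = -2*l*0 = 0)
w(y, b) = 654*b
(-146010 + w(t(6, 2), -204))*(368104 + E(-166)) = (-146010 + 654*(-204))*(368104 + 0) = (-146010 - 133416)*368104 = -279426*368104 = -102857828304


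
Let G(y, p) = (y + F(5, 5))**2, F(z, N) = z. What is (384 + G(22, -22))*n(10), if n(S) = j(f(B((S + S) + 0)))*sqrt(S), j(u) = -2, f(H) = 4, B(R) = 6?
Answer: -2226*sqrt(10) ≈ -7039.2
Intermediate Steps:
n(S) = -2*sqrt(S)
G(y, p) = (5 + y)**2 (G(y, p) = (y + 5)**2 = (5 + y)**2)
(384 + G(22, -22))*n(10) = (384 + (5 + 22)**2)*(-2*sqrt(10)) = (384 + 27**2)*(-2*sqrt(10)) = (384 + 729)*(-2*sqrt(10)) = 1113*(-2*sqrt(10)) = -2226*sqrt(10)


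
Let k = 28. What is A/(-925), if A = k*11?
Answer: -308/925 ≈ -0.33297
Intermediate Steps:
A = 308 (A = 28*11 = 308)
A/(-925) = 308/(-925) = 308*(-1/925) = -308/925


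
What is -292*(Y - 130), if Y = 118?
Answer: 3504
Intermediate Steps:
-292*(Y - 130) = -292*(118 - 130) = -292*(-12) = 3504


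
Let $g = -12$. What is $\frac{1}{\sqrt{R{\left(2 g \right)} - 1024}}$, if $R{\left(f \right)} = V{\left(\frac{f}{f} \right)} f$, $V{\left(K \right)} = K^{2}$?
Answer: $- \frac{i \sqrt{262}}{524} \approx - 0.03089 i$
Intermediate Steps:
$R{\left(f \right)} = f$ ($R{\left(f \right)} = \left(\frac{f}{f}\right)^{2} f = 1^{2} f = 1 f = f$)
$\frac{1}{\sqrt{R{\left(2 g \right)} - 1024}} = \frac{1}{\sqrt{2 \left(-12\right) - 1024}} = \frac{1}{\sqrt{-24 - 1024}} = \frac{1}{\sqrt{-1048}} = \frac{1}{2 i \sqrt{262}} = - \frac{i \sqrt{262}}{524}$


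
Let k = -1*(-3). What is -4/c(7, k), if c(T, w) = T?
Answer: -4/7 ≈ -0.57143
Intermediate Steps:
k = 3
-4/c(7, k) = -4/7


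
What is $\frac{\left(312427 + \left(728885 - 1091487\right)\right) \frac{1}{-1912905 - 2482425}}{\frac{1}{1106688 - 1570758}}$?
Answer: $- \frac{386725}{73} \approx -5297.6$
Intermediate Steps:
$\frac{\left(312427 + \left(728885 - 1091487\right)\right) \frac{1}{-1912905 - 2482425}}{\frac{1}{1106688 - 1570758}} = \frac{\left(312427 + \left(728885 - 1091487\right)\right) \frac{1}{-4395330}}{\frac{1}{-464070}} = \frac{\left(312427 - 362602\right) \left(- \frac{1}{4395330}\right)}{- \frac{1}{464070}} = \left(-50175\right) \left(- \frac{1}{4395330}\right) \left(-464070\right) = \frac{5}{438} \left(-464070\right) = - \frac{386725}{73}$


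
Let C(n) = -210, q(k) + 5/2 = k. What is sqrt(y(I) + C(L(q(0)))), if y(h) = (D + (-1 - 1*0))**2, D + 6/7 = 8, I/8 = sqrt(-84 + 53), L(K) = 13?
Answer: I*sqrt(8441)/7 ≈ 13.125*I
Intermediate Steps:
q(k) = -5/2 + k
I = 8*I*sqrt(31) (I = 8*sqrt(-84 + 53) = 8*sqrt(-31) = 8*(I*sqrt(31)) = 8*I*sqrt(31) ≈ 44.542*I)
D = 50/7 (D = -6/7 + 8 = 50/7 ≈ 7.1429)
y(h) = 1849/49 (y(h) = (50/7 + (-1 - 1*0))**2 = (50/7 + (-1 + 0))**2 = (50/7 - 1)**2 = (43/7)**2 = 1849/49)
sqrt(y(I) + C(L(q(0)))) = sqrt(1849/49 - 210) = sqrt(-8441/49) = I*sqrt(8441)/7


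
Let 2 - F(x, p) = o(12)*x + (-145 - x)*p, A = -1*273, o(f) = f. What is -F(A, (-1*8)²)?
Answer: 4914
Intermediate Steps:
A = -273
F(x, p) = 2 - 12*x - p*(-145 - x) (F(x, p) = 2 - (12*x + (-145 - x)*p) = 2 - (12*x + p*(-145 - x)) = 2 + (-12*x - p*(-145 - x)) = 2 - 12*x - p*(-145 - x))
-F(A, (-1*8)²) = -(2 - 12*(-273) + 145*(-1*8)² + (-1*8)²*(-273)) = -(2 + 3276 + 145*(-8)² + (-8)²*(-273)) = -(2 + 3276 + 145*64 + 64*(-273)) = -(2 + 3276 + 9280 - 17472) = -1*(-4914) = 4914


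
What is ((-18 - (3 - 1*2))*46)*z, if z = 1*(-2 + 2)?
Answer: 0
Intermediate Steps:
z = 0 (z = 1*0 = 0)
((-18 - (3 - 1*2))*46)*z = ((-18 - (3 - 1*2))*46)*0 = ((-18 - (3 - 2))*46)*0 = ((-18 - 1*1)*46)*0 = ((-18 - 1)*46)*0 = -19*46*0 = -874*0 = 0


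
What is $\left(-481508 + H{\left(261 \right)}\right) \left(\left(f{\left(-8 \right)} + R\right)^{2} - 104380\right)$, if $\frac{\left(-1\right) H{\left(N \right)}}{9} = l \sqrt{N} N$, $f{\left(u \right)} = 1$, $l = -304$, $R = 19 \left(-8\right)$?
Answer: $39280941132 - 174765712752 \sqrt{29} \approx -9.0186 \cdot 10^{11}$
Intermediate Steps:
$R = -152$
$H{\left(N \right)} = 2736 N^{\frac{3}{2}}$ ($H{\left(N \right)} = - 9 - 304 \sqrt{N} N = - 9 \left(- 304 N^{\frac{3}{2}}\right) = 2736 N^{\frac{3}{2}}$)
$\left(-481508 + H{\left(261 \right)}\right) \left(\left(f{\left(-8 \right)} + R\right)^{2} - 104380\right) = \left(-481508 + 2736 \cdot 261^{\frac{3}{2}}\right) \left(\left(1 - 152\right)^{2} - 104380\right) = \left(-481508 + 2736 \cdot 783 \sqrt{29}\right) \left(\left(-151\right)^{2} - 104380\right) = \left(-481508 + 2142288 \sqrt{29}\right) \left(22801 - 104380\right) = \left(-481508 + 2142288 \sqrt{29}\right) \left(-81579\right) = 39280941132 - 174765712752 \sqrt{29}$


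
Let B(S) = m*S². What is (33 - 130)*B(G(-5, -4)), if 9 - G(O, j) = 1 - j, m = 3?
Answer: -4656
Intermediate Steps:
G(O, j) = 8 + j (G(O, j) = 9 - (1 - j) = 9 + (-1 + j) = 8 + j)
B(S) = 3*S²
(33 - 130)*B(G(-5, -4)) = (33 - 130)*(3*(8 - 4)²) = -291*4² = -291*16 = -97*48 = -4656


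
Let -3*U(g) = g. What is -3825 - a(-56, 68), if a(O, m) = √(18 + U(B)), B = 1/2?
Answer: -3825 - √642/6 ≈ -3829.2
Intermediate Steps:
B = ½ ≈ 0.50000
U(g) = -g/3
a(O, m) = √642/6 (a(O, m) = √(18 - ⅓*½) = √(18 - ⅙) = √(107/6) = √642/6)
-3825 - a(-56, 68) = -3825 - √642/6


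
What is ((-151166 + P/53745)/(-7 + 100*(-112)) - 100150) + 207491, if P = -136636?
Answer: 64661778751621/602320215 ≈ 1.0735e+5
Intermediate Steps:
((-151166 + P/53745)/(-7 + 100*(-112)) - 100150) + 207491 = ((-151166 - 136636/53745)/(-7 + 100*(-112)) - 100150) + 207491 = ((-151166 - 136636*1/53745)/(-7 - 11200) - 100150) + 207491 = ((-151166 - 136636/53745)/(-11207) - 100150) + 207491 = (-8124553306/53745*(-1/11207) - 100150) + 207491 = (8124553306/602320215 - 100150) + 207491 = -60314244978944/602320215 + 207491 = 64661778751621/602320215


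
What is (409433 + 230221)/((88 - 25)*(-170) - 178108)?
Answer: -319827/94409 ≈ -3.3877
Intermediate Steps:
(409433 + 230221)/((88 - 25)*(-170) - 178108) = 639654/(63*(-170) - 178108) = 639654/(-10710 - 178108) = 639654/(-188818) = 639654*(-1/188818) = -319827/94409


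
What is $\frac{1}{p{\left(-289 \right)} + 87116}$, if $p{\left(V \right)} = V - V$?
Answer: $\frac{1}{87116} \approx 1.1479 \cdot 10^{-5}$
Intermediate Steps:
$p{\left(V \right)} = 0$
$\frac{1}{p{\left(-289 \right)} + 87116} = \frac{1}{0 + 87116} = \frac{1}{87116}$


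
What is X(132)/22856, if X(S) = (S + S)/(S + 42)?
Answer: 11/165706 ≈ 6.6383e-5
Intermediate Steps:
X(S) = 2*S/(42 + S) (X(S) = (2*S)/(42 + S) = 2*S/(42 + S))
X(132)/22856 = (2*132/(42 + 132))/22856 = (2*132/174)*(1/22856) = (2*132*(1/174))*(1/22856) = (44/29)*(1/22856) = 11/165706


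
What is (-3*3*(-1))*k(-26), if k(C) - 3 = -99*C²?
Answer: -602289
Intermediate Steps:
k(C) = 3 - 99*C²
(-3*3*(-1))*k(-26) = (-3*3*(-1))*(3 - 99*(-26)²) = (-9*(-1))*(3 - 99*676) = 9*(3 - 66924) = 9*(-66921) = -602289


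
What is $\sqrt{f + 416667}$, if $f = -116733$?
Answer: $3 \sqrt{33326} \approx 547.66$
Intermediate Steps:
$\sqrt{f + 416667} = \sqrt{-116733 + 416667} = \sqrt{299934} = 3 \sqrt{33326}$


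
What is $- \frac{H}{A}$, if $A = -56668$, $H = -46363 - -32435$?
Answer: $- \frac{3482}{14167} \approx -0.24578$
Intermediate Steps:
$H = -13928$ ($H = -46363 + 32435 = -13928$)
$- \frac{H}{A} = - \frac{-13928}{-56668} = - \frac{\left(-13928\right) \left(-1\right)}{56668} = \left(-1\right) \frac{3482}{14167} = - \frac{3482}{14167}$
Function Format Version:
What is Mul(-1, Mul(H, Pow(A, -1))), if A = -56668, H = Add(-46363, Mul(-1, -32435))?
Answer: Rational(-3482, 14167) ≈ -0.24578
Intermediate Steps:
H = -13928 (H = Add(-46363, 32435) = -13928)
Mul(-1, Mul(H, Pow(A, -1))) = Mul(-1, Mul(-13928, Pow(-56668, -1))) = Mul(-1, Mul(-13928, Rational(-1, 56668))) = Mul(-1, Rational(3482, 14167)) = Rational(-3482, 14167)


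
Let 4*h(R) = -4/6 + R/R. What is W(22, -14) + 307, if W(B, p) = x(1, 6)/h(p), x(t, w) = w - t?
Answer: 367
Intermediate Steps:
h(R) = 1/12 (h(R) = (-4/6 + R/R)/4 = (-4*1/6 + 1)/4 = (-2/3 + 1)/4 = (1/4)*(1/3) = 1/12)
W(B, p) = 60 (W(B, p) = (6 - 1*1)/(1/12) = (6 - 1)*12 = 5*12 = 60)
W(22, -14) + 307 = 60 + 307 = 367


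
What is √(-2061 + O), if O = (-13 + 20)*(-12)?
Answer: I*√2145 ≈ 46.314*I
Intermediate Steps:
O = -84 (O = 7*(-12) = -84)
√(-2061 + O) = √(-2061 - 84) = √(-2145) = I*√2145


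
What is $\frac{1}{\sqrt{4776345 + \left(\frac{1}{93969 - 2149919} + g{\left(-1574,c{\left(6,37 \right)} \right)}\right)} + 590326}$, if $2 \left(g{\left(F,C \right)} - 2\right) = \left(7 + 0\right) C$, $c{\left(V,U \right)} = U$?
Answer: $\frac{606840369850}{358228738073641013} - \frac{5 \sqrt{201898337346747353}}{358228738073641013} \approx 1.6877 \cdot 10^{-6}$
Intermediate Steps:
$g{\left(F,C \right)} = 2 + \frac{7 C}{2}$ ($g{\left(F,C \right)} = 2 + \frac{\left(7 + 0\right) C}{2} = 2 + \frac{7 C}{2}$)
$\frac{1}{\sqrt{4776345 + \left(\frac{1}{93969 - 2149919} + g{\left(-1574,c{\left(6,37 \right)} \right)}\right)} + 590326} = \frac{1}{\sqrt{4776345 + \left(\frac{1}{93969 - 2149919} + \left(2 + \frac{7}{2} \cdot 37\right)\right)} + 590326} = \frac{1}{\sqrt{4776345 + \left(\frac{1}{-2055950} + \left(2 + \frac{259}{2}\right)\right)} + 590326} = \frac{1}{\sqrt{4776345 + \left(- \frac{1}{2055950} + \frac{263}{2}\right)} + 590326} = \frac{1}{\sqrt{4776345 + \frac{135178712}{1027975}} + 590326} = \frac{1}{\sqrt{\frac{4910098430087}{1027975}} + 590326} = \frac{1}{\frac{\sqrt{201898337346747353}}{205595} + 590326} = \frac{1}{590326 + \frac{\sqrt{201898337346747353}}{205595}}$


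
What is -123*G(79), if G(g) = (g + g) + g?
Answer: -29151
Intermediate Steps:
G(g) = 3*g (G(g) = 2*g + g = 3*g)
-123*G(79) = -369*79 = -123*237 = -29151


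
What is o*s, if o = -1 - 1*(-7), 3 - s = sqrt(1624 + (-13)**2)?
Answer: 18 - 6*sqrt(1793) ≈ -236.06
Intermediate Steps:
s = 3 - sqrt(1793) (s = 3 - sqrt(1624 + (-13)**2) = 3 - sqrt(1624 + 169) = 3 - sqrt(1793) ≈ -39.344)
o = 6 (o = -1 + 7 = 6)
o*s = 6*(3 - sqrt(1793)) = 18 - 6*sqrt(1793)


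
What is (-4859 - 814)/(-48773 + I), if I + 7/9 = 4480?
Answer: 51057/398644 ≈ 0.12808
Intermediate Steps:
I = 40313/9 (I = -7/9 + 4480 = 40313/9 ≈ 4479.2)
(-4859 - 814)/(-48773 + I) = (-4859 - 814)/(-48773 + 40313/9) = -5673/(-398644/9) = -5673*(-9/398644) = 51057/398644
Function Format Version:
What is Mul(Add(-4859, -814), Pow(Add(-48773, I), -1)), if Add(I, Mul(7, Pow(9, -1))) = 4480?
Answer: Rational(51057, 398644) ≈ 0.12808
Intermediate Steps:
I = Rational(40313, 9) (I = Add(Rational(-7, 9), 4480) = Rational(40313, 9) ≈ 4479.2)
Mul(Add(-4859, -814), Pow(Add(-48773, I), -1)) = Mul(Add(-4859, -814), Pow(Add(-48773, Rational(40313, 9)), -1)) = Mul(-5673, Pow(Rational(-398644, 9), -1)) = Mul(-5673, Rational(-9, 398644)) = Rational(51057, 398644)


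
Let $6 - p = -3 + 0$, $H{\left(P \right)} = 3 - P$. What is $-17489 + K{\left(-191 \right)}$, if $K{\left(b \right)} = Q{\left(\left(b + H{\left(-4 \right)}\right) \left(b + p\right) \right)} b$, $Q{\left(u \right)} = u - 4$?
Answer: $-6412933$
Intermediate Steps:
$p = 9$ ($p = 6 - \left(-3 + 0\right) = 6 - -3 = 6 + 3 = 9$)
$Q{\left(u \right)} = -4 + u$ ($Q{\left(u \right)} = u - 4 = -4 + u$)
$K{\left(b \right)} = b \left(-4 + \left(7 + b\right) \left(9 + b\right)\right)$ ($K{\left(b \right)} = \left(-4 + \left(b + \left(3 - -4\right)\right) \left(b + 9\right)\right) b = \left(-4 + \left(b + \left(3 + 4\right)\right) \left(9 + b\right)\right) b = \left(-4 + \left(b + 7\right) \left(9 + b\right)\right) b = \left(-4 + \left(7 + b\right) \left(9 + b\right)\right) b = b \left(-4 + \left(7 + b\right) \left(9 + b\right)\right)$)
$-17489 + K{\left(-191 \right)} = -17489 - 191 \left(59 + \left(-191\right)^{2} + 16 \left(-191\right)\right) = -17489 - 191 \left(59 + 36481 - 3056\right) = -17489 - 6395444 = -6412933$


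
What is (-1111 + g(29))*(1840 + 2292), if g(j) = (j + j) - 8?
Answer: -4384052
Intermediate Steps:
g(j) = -8 + 2*j (g(j) = 2*j - 8 = -8 + 2*j)
(-1111 + g(29))*(1840 + 2292) = (-1111 + (-8 + 2*29))*(1840 + 2292) = (-1111 + (-8 + 58))*4132 = (-1111 + 50)*4132 = -1061*4132 = -4384052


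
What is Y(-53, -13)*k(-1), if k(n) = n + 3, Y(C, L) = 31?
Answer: 62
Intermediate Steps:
k(n) = 3 + n
Y(-53, -13)*k(-1) = 31*(3 - 1) = 31*2 = 62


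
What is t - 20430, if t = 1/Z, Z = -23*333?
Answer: -156473371/7659 ≈ -20430.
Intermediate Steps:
Z = -7659
t = -1/7659 (t = 1/(-7659) = -1/7659 ≈ -0.00013057)
t - 20430 = -1/7659 - 20430 = -156473371/7659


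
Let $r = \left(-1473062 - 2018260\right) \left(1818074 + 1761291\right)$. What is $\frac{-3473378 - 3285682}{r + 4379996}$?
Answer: $\frac{482790}{892622242181} \approx 5.4087 \cdot 10^{-7}$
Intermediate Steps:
$r = -12496715770530$ ($r = \left(-3491322\right) 3579365 = -12496715770530$)
$\frac{-3473378 - 3285682}{r + 4379996} = \frac{-3473378 - 3285682}{-12496715770530 + 4379996} = - \frac{6759060}{-12496711390534} = \left(-6759060\right) \left(- \frac{1}{12496711390534}\right) = \frac{482790}{892622242181}$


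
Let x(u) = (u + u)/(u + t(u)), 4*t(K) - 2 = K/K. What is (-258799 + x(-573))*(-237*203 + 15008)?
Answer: 933798313461/109 ≈ 8.5670e+9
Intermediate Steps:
t(K) = 3/4 (t(K) = 1/2 + (K/K)/4 = 1/2 + (1/4)*1 = 1/2 + 1/4 = 3/4)
x(u) = 2*u/(3/4 + u) (x(u) = (u + u)/(u + 3/4) = (2*u)/(3/4 + u) = 2*u/(3/4 + u))
(-258799 + x(-573))*(-237*203 + 15008) = (-258799 + 8*(-573)/(3 + 4*(-573)))*(-237*203 + 15008) = (-258799 + 8*(-573)/(3 - 2292))*(-48111 + 15008) = (-258799 + 8*(-573)/(-2289))*(-33103) = (-258799 + 8*(-573)*(-1/2289))*(-33103) = (-258799 + 1528/763)*(-33103) = -197462109/763*(-33103) = 933798313461/109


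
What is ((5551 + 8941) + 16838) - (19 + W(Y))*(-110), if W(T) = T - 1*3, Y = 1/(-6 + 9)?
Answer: 99380/3 ≈ 33127.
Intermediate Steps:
Y = 1/3 ≈ 0.33333
W(T) = -3 + T (W(T) = T - 3 = -3 + T)
((5551 + 8941) + 16838) - (19 + W(Y))*(-110) = ((5551 + 8941) + 16838) - (19 + (-3 + 1/3))*(-110) = (14492 + 16838) - (19 - 8/3)*(-110) = 31330 - 49*(-110)/3 = 31330 - 1*(-5390/3) = 31330 + 5390/3 = 99380/3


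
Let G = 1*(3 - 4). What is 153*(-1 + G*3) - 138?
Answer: -750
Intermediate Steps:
G = -1 (G = 1*(-1) = -1)
153*(-1 + G*3) - 138 = 153*(-1 - 1*3) - 138 = 153*(-1 - 3) - 138 = 153*(-4) - 138 = -612 - 138 = -750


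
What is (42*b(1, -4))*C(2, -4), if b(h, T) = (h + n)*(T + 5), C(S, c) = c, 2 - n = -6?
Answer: -1512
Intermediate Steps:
n = 8 (n = 2 - 1*(-6) = 2 + 6 = 8)
b(h, T) = (5 + T)*(8 + h) (b(h, T) = (h + 8)*(T + 5) = (8 + h)*(5 + T) = (5 + T)*(8 + h))
(42*b(1, -4))*C(2, -4) = (42*(40 + 5*1 + 8*(-4) - 4*1))*(-4) = (42*(40 + 5 - 32 - 4))*(-4) = (42*9)*(-4) = 378*(-4) = -1512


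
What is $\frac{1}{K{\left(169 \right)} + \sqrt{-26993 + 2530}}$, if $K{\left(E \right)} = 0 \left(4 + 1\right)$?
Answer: $- \frac{i \sqrt{24463}}{24463} \approx - 0.0063936 i$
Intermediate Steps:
$K{\left(E \right)} = 0$ ($K{\left(E \right)} = 0 \cdot 5 = 0$)
$\frac{1}{K{\left(169 \right)} + \sqrt{-26993 + 2530}} = \frac{1}{0 + \sqrt{-26993 + 2530}} = \frac{1}{0 + \sqrt{-24463}} = \frac{1}{0 + i \sqrt{24463}} = \frac{1}{i \sqrt{24463}} = - \frac{i \sqrt{24463}}{24463}$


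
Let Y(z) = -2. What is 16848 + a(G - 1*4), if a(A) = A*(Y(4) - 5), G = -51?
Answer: 17233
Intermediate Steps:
a(A) = -7*A (a(A) = A*(-2 - 5) = A*(-7) = -7*A)
16848 + a(G - 1*4) = 16848 - 7*(-51 - 1*4) = 16848 - 7*(-51 - 4) = 16848 - 7*(-55) = 16848 + 385 = 17233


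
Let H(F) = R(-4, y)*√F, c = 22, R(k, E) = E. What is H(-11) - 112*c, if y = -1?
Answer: -2464 - I*√11 ≈ -2464.0 - 3.3166*I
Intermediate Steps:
H(F) = -√F
H(-11) - 112*c = -√(-11) - 112*22 = -I*√11 - 2464 = -2464 - I*√11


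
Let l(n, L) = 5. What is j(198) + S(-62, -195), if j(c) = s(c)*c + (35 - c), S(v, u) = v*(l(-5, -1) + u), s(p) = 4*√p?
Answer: 11617 + 2376*√22 ≈ 22761.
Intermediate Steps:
S(v, u) = v*(5 + u)
j(c) = 35 - c + 4*c^(3/2) (j(c) = (4*√c)*c + (35 - c) = 4*c^(3/2) + (35 - c) = 35 - c + 4*c^(3/2))
j(198) + S(-62, -195) = (35 - 1*198 + 4*198^(3/2)) - 62*(5 - 195) = (35 - 198 + 4*(594*√22)) - 62*(-190) = (35 - 198 + 2376*√22) + 11780 = (-163 + 2376*√22) + 11780 = 11617 + 2376*√22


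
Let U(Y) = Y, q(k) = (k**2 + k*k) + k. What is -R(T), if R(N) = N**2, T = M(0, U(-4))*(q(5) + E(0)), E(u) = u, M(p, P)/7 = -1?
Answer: -148225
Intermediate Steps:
q(k) = k + 2*k**2 (q(k) = (k**2 + k**2) + k = 2*k**2 + k = k + 2*k**2)
M(p, P) = -7 (M(p, P) = 7*(-1) = -7)
T = -385 (T = -7*(5*(1 + 2*5) + 0) = -7*(5*(1 + 10) + 0) = -7*(5*11 + 0) = -7*(55 + 0) = -7*55 = -385)
-R(T) = -1*(-385)**2 = -1*148225 = -148225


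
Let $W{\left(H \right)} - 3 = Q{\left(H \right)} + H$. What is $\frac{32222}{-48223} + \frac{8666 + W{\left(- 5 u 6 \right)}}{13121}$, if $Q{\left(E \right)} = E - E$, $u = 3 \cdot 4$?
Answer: $- \frac{22099955}{632733983} \approx -0.034928$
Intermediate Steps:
$u = 12$
$Q{\left(E \right)} = 0$
$W{\left(H \right)} = 3 + H$ ($W{\left(H \right)} = 3 + \left(0 + H\right) = 3 + H$)
$\frac{32222}{-48223} + \frac{8666 + W{\left(- 5 u 6 \right)}}{13121} = \frac{32222}{-48223} + \frac{8666 + \left(3 + \left(-5\right) 12 \cdot 6\right)}{13121} = 32222 \left(- \frac{1}{48223}\right) + \left(8666 + \left(3 - 360\right)\right) \frac{1}{13121} = - \frac{32222}{48223} + \left(8666 + \left(3 - 360\right)\right) \frac{1}{13121} = - \frac{32222}{48223} + \left(8666 - 357\right) \frac{1}{13121} = - \frac{32222}{48223} + 8309 \cdot \frac{1}{13121} = - \frac{32222}{48223} + \frac{8309}{13121} = - \frac{22099955}{632733983}$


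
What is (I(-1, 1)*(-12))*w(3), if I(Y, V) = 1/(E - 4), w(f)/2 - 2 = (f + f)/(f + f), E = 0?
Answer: 18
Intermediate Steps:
w(f) = 6 (w(f) = 4 + 2*((f + f)/(f + f)) = 4 + 2*((2*f)/((2*f))) = 4 + 2*((2*f)*(1/(2*f))) = 4 + 2*1 = 4 + 2 = 6)
I(Y, V) = -1/4 (I(Y, V) = 1/(0 - 4) = 1/(-4) = -1/4)
(I(-1, 1)*(-12))*w(3) = -1/4*(-12)*6 = 3*6 = 18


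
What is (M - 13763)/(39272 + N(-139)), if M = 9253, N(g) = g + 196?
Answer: -4510/39329 ≈ -0.11467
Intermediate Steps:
N(g) = 196 + g
(M - 13763)/(39272 + N(-139)) = (9253 - 13763)/(39272 + (196 - 139)) = -4510/(39272 + 57) = -4510/39329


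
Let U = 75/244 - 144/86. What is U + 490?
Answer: 5126737/10492 ≈ 488.63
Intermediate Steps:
U = -14343/10492 (U = 75*(1/244) - 144*1/86 = 75/244 - 72/43 = -14343/10492 ≈ -1.3670)
U + 490 = -14343/10492 + 490 = 5126737/10492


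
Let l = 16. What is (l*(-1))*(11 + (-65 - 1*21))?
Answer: 1200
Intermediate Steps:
(l*(-1))*(11 + (-65 - 1*21)) = (16*(-1))*(11 + (-65 - 1*21)) = -16*(11 + (-65 - 21)) = -16*(11 - 86) = -16*(-75) = 1200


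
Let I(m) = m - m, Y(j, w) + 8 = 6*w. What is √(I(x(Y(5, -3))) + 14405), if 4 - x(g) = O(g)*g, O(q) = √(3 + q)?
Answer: √14405 ≈ 120.02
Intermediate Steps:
Y(j, w) = -8 + 6*w
x(g) = 4 - g*√(3 + g) (x(g) = 4 - √(3 + g)*g = 4 - g*√(3 + g))
I(m) = 0
√(I(x(Y(5, -3))) + 14405) = √(0 + 14405) = √14405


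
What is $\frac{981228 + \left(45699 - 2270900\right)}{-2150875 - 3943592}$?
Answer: $\frac{1243973}{6094467} \approx 0.20412$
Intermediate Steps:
$\frac{981228 + \left(45699 - 2270900\right)}{-2150875 - 3943592} = \frac{981228 + \left(45699 - 2270900\right)}{-6094467} = \left(981228 - 2225201\right) \left(- \frac{1}{6094467}\right) = \left(-1243973\right) \left(- \frac{1}{6094467}\right) = \frac{1243973}{6094467}$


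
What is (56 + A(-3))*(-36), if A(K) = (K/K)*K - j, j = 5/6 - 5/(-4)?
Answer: -1833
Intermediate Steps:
j = 25/12 (j = 5*(1/6) - 5*(-1/4) = 5/6 + 5/4 = 25/12 ≈ 2.0833)
A(K) = -25/12 + K (A(K) = (K/K)*K - 1*25/12 = 1*K - 25/12 = K - 25/12 = -25/12 + K)
(56 + A(-3))*(-36) = (56 + (-25/12 - 3))*(-36) = (56 - 61/12)*(-36) = (611/12)*(-36) = -1833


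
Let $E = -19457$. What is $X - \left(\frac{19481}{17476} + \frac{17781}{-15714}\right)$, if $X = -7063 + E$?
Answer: $- \frac{1213810189493}{45769644} \approx -26520.0$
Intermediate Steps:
$X = -26520$ ($X = -7063 - 19457 = -26520$)
$X - \left(\frac{19481}{17476} + \frac{17781}{-15714}\right) = -26520 - \left(\frac{19481}{17476} + \frac{17781}{-15714}\right) = -26520 - \left(19481 \cdot \frac{1}{17476} + 17781 \left(- \frac{1}{15714}\right)\right) = -26520 - \left(\frac{19481}{17476} - \frac{5927}{5238}\right) = -26520 - - \frac{769387}{45769644} = -26520 + \frac{769387}{45769644} = - \frac{1213810189493}{45769644}$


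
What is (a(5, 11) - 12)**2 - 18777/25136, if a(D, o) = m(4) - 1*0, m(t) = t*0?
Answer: 3600807/25136 ≈ 143.25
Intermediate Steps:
m(t) = 0
a(D, o) = 0 (a(D, o) = 0 - 1*0 = 0 + 0 = 0)
(a(5, 11) - 12)**2 - 18777/25136 = (0 - 12)**2 - 18777/25136 = (-12)**2 - 18777/25136 = 144 - 1*18777/25136 = 144 - 18777/25136 = 3600807/25136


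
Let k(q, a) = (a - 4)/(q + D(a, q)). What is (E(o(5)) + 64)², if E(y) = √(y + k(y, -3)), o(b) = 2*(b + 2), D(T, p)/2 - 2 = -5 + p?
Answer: (384 + √497)²/36 ≈ 4585.4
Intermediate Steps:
D(T, p) = -6 + 2*p (D(T, p) = 4 + 2*(-5 + p) = 4 + (-10 + 2*p) = -6 + 2*p)
o(b) = 4 + 2*b (o(b) = 2*(2 + b) = 4 + 2*b)
k(q, a) = (-4 + a)/(-6 + 3*q) (k(q, a) = (a - 4)/(q + (-6 + 2*q)) = (-4 + a)/(-6 + 3*q))
E(y) = √(y - 7/(3*(-2 + y))) (E(y) = √(y + (-4 - 3)/(3*(-2 + y))) = √(y + (⅓)*(-7)/(-2 + y)) = √(y - 7/(3*(-2 + y))))
(E(o(5)) + 64)² = (√3*√(-7/(-2 + (4 + 2*5)) + 3*(4 + 2*5))/3 + 64)² = (√3*√(-7/(-2 + (4 + 10)) + 3*(4 + 10))/3 + 64)² = (√3*√(-7/(-2 + 14) + 3*14)/3 + 64)² = (√3*√(-7/12 + 42)/3 + 64)² = (√3*√(497/12)/3 + 64)² = (√3*(√1491/6)/3 + 64)² = (√497/6 + 64)² = (64 + √497/6)²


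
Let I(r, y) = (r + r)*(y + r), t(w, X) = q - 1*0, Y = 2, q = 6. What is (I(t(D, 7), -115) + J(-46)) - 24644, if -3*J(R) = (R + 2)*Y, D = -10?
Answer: -77768/3 ≈ -25923.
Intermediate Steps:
J(R) = -4/3 - 2*R/3 (J(R) = -(R + 2)*2/3 = -(2 + R)*2/3 = -(4 + 2*R)/3 = -4/3 - 2*R/3)
t(w, X) = 6 (t(w, X) = 6 - 1*0 = 6 + 0 = 6)
I(r, y) = 2*r*(r + y) (I(r, y) = (2*r)*(r + y) = 2*r*(r + y))
(I(t(D, 7), -115) + J(-46)) - 24644 = (2*6*(6 - 115) + (-4/3 - ⅔*(-46))) - 24644 = (2*6*(-109) + (-4/3 + 92/3)) - 24644 = (-1308 + 88/3) - 24644 = -3836/3 - 24644 = -77768/3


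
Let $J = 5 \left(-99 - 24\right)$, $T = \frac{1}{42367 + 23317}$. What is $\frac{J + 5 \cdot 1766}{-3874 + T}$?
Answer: $- \frac{107918812}{50891963} \approx -2.1205$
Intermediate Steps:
$T = \frac{1}{65684} \approx 1.5224 \cdot 10^{-5}$
$J = -615$ ($J = 5 \left(-123\right) = -615$)
$\frac{J + 5 \cdot 1766}{-3874 + T} = \frac{-615 + 5 \cdot 1766}{-3874 + \frac{1}{65684}} = \frac{-615 + 8830}{- \frac{254459815}{65684}} = 8215 \left(- \frac{65684}{254459815}\right) = - \frac{107918812}{50891963}$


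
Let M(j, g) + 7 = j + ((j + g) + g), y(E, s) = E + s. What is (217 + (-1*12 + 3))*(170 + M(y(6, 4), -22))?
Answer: 28912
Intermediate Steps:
M(j, g) = -7 + 2*g + 2*j (M(j, g) = -7 + (j + ((j + g) + g)) = -7 + (j + ((g + j) + g)) = -7 + (j + (j + 2*g)) = -7 + (2*g + 2*j) = -7 + 2*g + 2*j)
(217 + (-1*12 + 3))*(170 + M(y(6, 4), -22)) = (217 + (-1*12 + 3))*(170 + (-7 + 2*(-22) + 2*(6 + 4))) = (217 + (-12 + 3))*(170 + (-7 - 44 + 2*10)) = (217 - 9)*(170 + (-7 - 44 + 20)) = 208*(170 - 31) = 208*139 = 28912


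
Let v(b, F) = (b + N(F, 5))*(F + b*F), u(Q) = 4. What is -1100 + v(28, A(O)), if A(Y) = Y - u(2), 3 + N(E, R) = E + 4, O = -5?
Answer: -6320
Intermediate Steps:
N(E, R) = 1 + E (N(E, R) = -3 + (E + 4) = -3 + (4 + E) = 1 + E)
A(Y) = -4 + Y (A(Y) = Y - 1*4 = Y - 4 = -4 + Y)
v(b, F) = (F + F*b)*(1 + F + b) (v(b, F) = (b + (1 + F))*(F + b*F) = (1 + F + b)*(F + F*b) = (F + F*b)*(1 + F + b))
-1100 + v(28, A(O)) = -1100 + (-4 - 5)*(1 + (-4 - 5) + 28 + 28**2 + 28*(1 + (-4 - 5))) = -1100 - 9*(1 - 9 + 28 + 784 + 28*(1 - 9)) = -1100 - 9*(1 - 9 + 28 + 784 + 28*(-8)) = -1100 - 9*(1 - 9 + 28 + 784 - 224) = -1100 - 9*580 = -1100 - 5220 = -6320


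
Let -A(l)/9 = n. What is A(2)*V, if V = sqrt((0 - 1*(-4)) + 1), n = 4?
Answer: -36*sqrt(5) ≈ -80.498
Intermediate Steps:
A(l) = -36 (A(l) = -9*4 = -36)
V = sqrt(5) (V = sqrt((0 + 4) + 1) = sqrt(4 + 1) = sqrt(5) ≈ 2.2361)
A(2)*V = -36*sqrt(5)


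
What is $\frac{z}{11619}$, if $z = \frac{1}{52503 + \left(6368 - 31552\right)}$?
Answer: $\frac{1}{317419461} \approx 3.1504 \cdot 10^{-9}$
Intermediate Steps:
$z = \frac{1}{27319}$ ($z = \frac{1}{52503 - 25184} = \frac{1}{27319} \approx 3.6605 \cdot 10^{-5}$)
$\frac{z}{11619} = \frac{1}{27319 \cdot 11619} = \frac{1}{27319} \cdot \frac{1}{11619} = \frac{1}{317419461}$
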